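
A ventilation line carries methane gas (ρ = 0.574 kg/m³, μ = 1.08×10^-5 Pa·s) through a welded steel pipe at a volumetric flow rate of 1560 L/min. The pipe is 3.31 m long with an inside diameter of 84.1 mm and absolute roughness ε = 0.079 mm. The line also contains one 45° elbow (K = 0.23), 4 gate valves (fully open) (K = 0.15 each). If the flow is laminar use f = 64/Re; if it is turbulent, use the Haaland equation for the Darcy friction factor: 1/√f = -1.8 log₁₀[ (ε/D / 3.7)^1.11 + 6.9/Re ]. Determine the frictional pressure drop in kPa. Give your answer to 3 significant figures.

Q = 1560 L/min = 1560/60000 = 0.026 m³/s.
Cross-sectional area A = πD²/4 = π(0.0841)²/4 = 0.005555 m²; mean velocity V = Q/A = 0.026/0.005555 = 4.68 m/s.
Reynolds number Re = ρVD/μ = 0.574 · 4.68 · 0.0841 / 1.08e-05 = 2.092e+04.
Re > 4000 → turbulent. Relative roughness ε/D = 7.9e-05/0.0841 = 0.000939. Haaland: 1/√f = -1.8 log₁₀[(0.000939/3.7)^1.11 + 6.9/2.092e+04] = -1.8 log₁₀[0.000102 + 0.00033] = 6.056, so f = 0.02726.
Total minor-loss coefficient ΣK = 1·0.23 + 4·0.15 = 0.83.
ΔP = [f·L/D + ΣK]·(ρV²/2) = [0.02726·3.31/0.0841 + 0.83]·(0.574·4.68²/2) = [1.073 + 0.83]·6.287 = 11.97 Pa.
ΔP = 11.97 Pa = 0.0120 kPa.

ΔP ≈ 0.0120 kPa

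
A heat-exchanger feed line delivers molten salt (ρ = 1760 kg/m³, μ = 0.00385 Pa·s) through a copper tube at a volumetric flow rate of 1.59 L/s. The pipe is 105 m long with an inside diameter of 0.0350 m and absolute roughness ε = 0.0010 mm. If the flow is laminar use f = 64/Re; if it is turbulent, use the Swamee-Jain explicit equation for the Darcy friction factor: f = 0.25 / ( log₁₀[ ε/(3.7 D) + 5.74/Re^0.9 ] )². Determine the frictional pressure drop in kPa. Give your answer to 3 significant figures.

ΔP ≈ 174 kPa

Q = 1.59 L/s = 1.59/1000 = 0.00159 m³/s.
Cross-sectional area A = πD²/4 = π(0.035)²/4 = 0.0009621 m²; mean velocity V = Q/A = 0.00159/0.0009621 = 1.653 m/s.
Reynolds number Re = ρVD/μ = 1760 · 1.653 · 0.035 / 0.00385 = 2.644e+04.
Re > 4000 → turbulent. Relative roughness ε/D = 1e-06/0.035 = 2.86e-05. Swamee-Jain: f = 0.25/(log₁₀[2.86e-05/3.7 + 5.74/2.644e+04^0.9])² = 0.25/(log₁₀[7.72e-06 + 0.000601])² = 0.25/(-3.216)² = 0.02418.
Darcy-Weisbach: ΔP = f(L/D)(ρV²/2) = 0.02418·(105/0.035)·(1760·1.653²/2) = 0.02418·3000·2403 = 1.743e+05 Pa.
ΔP = 1.743e+05 Pa = 174 kPa.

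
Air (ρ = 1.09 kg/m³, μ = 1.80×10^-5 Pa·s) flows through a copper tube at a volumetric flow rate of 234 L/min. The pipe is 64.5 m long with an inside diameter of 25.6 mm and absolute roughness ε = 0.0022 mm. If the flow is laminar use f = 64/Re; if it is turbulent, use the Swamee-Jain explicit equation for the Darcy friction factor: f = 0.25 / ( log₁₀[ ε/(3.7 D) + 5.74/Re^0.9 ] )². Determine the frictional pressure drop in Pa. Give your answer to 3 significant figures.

ΔP ≈ 2350 Pa

Q = 234 L/min = 234/60000 = 0.0039 m³/s.
Cross-sectional area A = πD²/4 = π(0.0256)²/4 = 0.0005147 m²; mean velocity V = Q/A = 0.0039/0.0005147 = 7.577 m/s.
Reynolds number Re = ρVD/μ = 1.09 · 7.577 · 0.0256 / 1.8e-05 = 1.175e+04.
Re > 4000 → turbulent. Relative roughness ε/D = 2.2e-06/0.0256 = 8.59e-05. Swamee-Jain: f = 0.25/(log₁₀[8.59e-05/3.7 + 5.74/1.175e+04^0.9])² = 0.25/(log₁₀[2.32e-05 + 0.00125])² = 0.25/(-2.896)² = 0.02981.
Darcy-Weisbach: ΔP = f(L/D)(ρV²/2) = 0.02981·(64.5/0.0256)·(1.09·7.577²/2) = 0.02981·2520·31.29 = 2350 Pa.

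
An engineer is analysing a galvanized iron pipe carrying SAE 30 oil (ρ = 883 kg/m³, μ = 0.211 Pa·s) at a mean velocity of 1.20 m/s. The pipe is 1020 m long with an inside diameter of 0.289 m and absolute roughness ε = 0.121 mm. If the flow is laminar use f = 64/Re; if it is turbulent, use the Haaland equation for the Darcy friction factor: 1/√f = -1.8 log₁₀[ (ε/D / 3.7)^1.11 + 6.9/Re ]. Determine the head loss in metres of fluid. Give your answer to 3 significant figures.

h_f ≈ 11.4 m

Reynolds number Re = ρVD/μ = 883 · 1.2 · 0.289 / 0.211 = 1451.
Re < 2300 → laminar flow, so f = 64/Re = 64/1451 = 0.0441 (the turbulent correlation is not needed).
Darcy-Weisbach: ΔP = f(L/D)(ρV²/2) = 0.0441·(1020/0.289)·(883·1.2²/2) = 0.0441·3529·635.8 = 9.895e+04 Pa.
Head loss h_f = ΔP/(ρg) = 9.895e+04/(883·9.81) = 11.4 m.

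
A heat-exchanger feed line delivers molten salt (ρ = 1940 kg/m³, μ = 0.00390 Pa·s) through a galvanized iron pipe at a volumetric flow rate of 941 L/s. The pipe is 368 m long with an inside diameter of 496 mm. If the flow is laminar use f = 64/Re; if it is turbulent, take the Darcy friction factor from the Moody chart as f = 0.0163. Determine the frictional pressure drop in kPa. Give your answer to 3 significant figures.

Q = 941 L/s = 941/1000 = 0.941 m³/s.
Cross-sectional area A = πD²/4 = π(0.496)²/4 = 0.1932 m²; mean velocity V = Q/A = 0.941/0.1932 = 4.87 m/s.
Reynolds number Re = ρVD/μ = 1940 · 4.87 · 0.496 / 0.0039 = 1.202e+06.
Re > 4000 → turbulent; use the Moody-chart value f = 0.0163.
Darcy-Weisbach: ΔP = f(L/D)(ρV²/2) = 0.0163·(368/0.496)·(1940·4.87²/2) = 0.0163·741.9·2.301e+04 = 2.782e+05 Pa.
ΔP = 2.782e+05 Pa = 278 kPa.

ΔP ≈ 278 kPa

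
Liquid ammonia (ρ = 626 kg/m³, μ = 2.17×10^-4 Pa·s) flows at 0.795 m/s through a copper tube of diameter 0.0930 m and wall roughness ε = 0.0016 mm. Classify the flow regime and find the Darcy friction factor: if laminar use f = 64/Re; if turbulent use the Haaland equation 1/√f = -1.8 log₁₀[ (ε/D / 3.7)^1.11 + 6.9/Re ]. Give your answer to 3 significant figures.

Re = ρVD/μ = 626·0.795·0.093/0.000217 = 2.133e+05.
Re > 4000 → turbulent. ε/D = 1.6e-06/0.093 = 1.72e-05; Haaland: 1/√f = -1.8 log₁₀[1.2e-06 + 3.24e-05] = 8.054, so f = 0.01542.

f ≈ 0.0154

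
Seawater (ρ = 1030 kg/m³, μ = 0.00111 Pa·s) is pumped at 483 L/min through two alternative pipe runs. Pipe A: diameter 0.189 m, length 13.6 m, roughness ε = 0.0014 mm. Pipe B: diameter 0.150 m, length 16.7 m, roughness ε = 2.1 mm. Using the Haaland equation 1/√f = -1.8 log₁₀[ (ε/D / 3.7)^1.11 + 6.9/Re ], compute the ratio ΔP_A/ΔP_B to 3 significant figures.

ΔP_A/ΔP_B ≈ 0.122

Pipe A: V = Q/A = 0.00805/0.02806 = 0.2869 m/s; Re = 5.032e+04; ε/D = 7.41e-06; Haaland → f = 0.0207; ΔP_A = f(L/D)(ρV²/2) = 63.16 Pa.
Pipe B: V = Q/A = 0.00805/0.01767 = 0.4555 m/s; Re = 6.341e+04; ε/D = 0.014; Haaland → f = 0.04342; ΔP_B = f(L/D)(ρV²/2) = 516.7 Pa.
ΔP_A/ΔP_B = 63.16/516.7 = 0.122.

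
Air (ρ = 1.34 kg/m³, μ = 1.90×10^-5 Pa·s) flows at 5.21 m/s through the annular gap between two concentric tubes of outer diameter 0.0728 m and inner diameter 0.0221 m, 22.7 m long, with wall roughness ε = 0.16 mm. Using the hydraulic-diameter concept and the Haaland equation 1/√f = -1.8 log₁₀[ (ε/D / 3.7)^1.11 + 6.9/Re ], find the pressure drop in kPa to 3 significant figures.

ΔP ≈ 0.259 kPa

Hydraulic diameter D_h = 4A/P = D_o - D_i = 0.0728 - 0.0221 = 0.0507 m.
Re = ρVD_h/μ = 1.34·5.21·0.0507/1.9e-05 = 1.863e+04.
ε/D_h = 0.00016/0.0507 = 0.00316; Haaland gives 1/√f = -1.8 log₁₀[0.000392+0.00037] = 5.612, so f = 0.03175.
ΔP = f(L/D_h)(ρV²/2) = 0.03175·22.7/0.0507·18.19 = 258.5 Pa.
ΔP = 0.259 kPa.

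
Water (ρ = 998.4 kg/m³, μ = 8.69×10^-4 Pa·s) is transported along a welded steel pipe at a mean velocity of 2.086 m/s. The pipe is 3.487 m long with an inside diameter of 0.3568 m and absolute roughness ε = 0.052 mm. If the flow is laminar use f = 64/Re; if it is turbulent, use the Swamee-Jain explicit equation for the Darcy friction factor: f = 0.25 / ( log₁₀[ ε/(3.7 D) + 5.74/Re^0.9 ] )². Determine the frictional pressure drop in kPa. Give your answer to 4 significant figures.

ΔP ≈ 0.3034 kPa

Reynolds number Re = ρVD/μ = 998.4 · 2.086 · 0.3568 / 0.000869 = 8.551e+05.
Re > 4000 → turbulent. Relative roughness ε/D = 5.2e-05/0.3568 = 0.000146. Swamee-Jain: f = 0.25/(log₁₀[0.000146/3.7 + 5.74/8.551e+05^0.9])² = 0.25/(log₁₀[3.94e-05 + 2.63e-05])² = 0.25/(-4.182)² = 0.01429.
Darcy-Weisbach: ΔP = f(L/D)(ρV²/2) = 0.01429·(3.487/0.3568)·(998.4·2.086²/2) = 0.01429·9.773·2172 = 303.4 Pa.
ΔP = 303.4 Pa = 0.3034 kPa.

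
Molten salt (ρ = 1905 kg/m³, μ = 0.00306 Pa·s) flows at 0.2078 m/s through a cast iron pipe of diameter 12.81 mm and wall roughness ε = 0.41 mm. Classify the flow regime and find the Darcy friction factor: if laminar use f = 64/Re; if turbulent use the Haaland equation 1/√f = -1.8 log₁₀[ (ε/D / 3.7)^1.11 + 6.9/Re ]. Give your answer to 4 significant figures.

Re = ρVD/μ = 1905·0.2078·0.01281/0.00306 = 1657.
Re < 2300 → laminar, so f = 64/Re = 0.03862 (roughness is irrelevant in laminar flow).

f ≈ 0.03862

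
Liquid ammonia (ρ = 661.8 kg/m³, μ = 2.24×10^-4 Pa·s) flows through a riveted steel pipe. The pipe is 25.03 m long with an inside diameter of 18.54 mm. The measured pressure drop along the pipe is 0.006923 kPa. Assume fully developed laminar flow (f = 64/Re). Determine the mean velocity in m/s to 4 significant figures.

For laminar flow, f = 64/Re with Re = ρVD/μ, so Darcy-Weisbach reduces to ΔP = 32μLV/D². Solving for V: V = ΔP·D²/(32μL) = 6.923·(0.01854)²/(32·0.000224·25.03) = 0.01326 m/s.
Check: Re = ρVD/μ = 661.8·0.01326·0.01854/0.000224 = 726.5 < 2300, so the laminar assumption holds.

V ≈ 0.01326 m/s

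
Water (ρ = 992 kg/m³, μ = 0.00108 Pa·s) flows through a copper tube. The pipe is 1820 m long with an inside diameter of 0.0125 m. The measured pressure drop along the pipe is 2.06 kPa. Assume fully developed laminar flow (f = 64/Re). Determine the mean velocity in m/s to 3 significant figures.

For laminar flow, f = 64/Re with Re = ρVD/μ, so Darcy-Weisbach reduces to ΔP = 32μLV/D². Solving for V: V = ΔP·D²/(32μL) = 2060·(0.0125)²/(32·0.00108·1820) = 0.005117 m/s.
Check: Re = ρVD/μ = 992·0.005117·0.0125/0.00108 = 58.75 < 2300, so the laminar assumption holds.

V ≈ 0.00512 m/s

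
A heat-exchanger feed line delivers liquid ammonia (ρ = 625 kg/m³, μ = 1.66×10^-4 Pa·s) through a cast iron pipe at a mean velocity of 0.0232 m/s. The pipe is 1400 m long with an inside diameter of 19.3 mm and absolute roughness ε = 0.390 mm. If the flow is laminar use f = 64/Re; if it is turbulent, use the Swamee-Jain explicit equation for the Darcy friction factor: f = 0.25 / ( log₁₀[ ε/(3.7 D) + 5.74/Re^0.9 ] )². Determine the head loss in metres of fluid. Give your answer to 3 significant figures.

h_f ≈ 0.0755 m

Reynolds number Re = ρVD/μ = 625 · 0.0232 · 0.0193 / 0.000166 = 1686.
Re < 2300 → laminar flow, so f = 64/Re = 64/1686 = 0.03796 (the turbulent correlation is not needed).
Darcy-Weisbach: ΔP = f(L/D)(ρV²/2) = 0.03796·(1400/0.0193)·(625·0.0232²/2) = 0.03796·7.254e+04·0.1682 = 463.2 Pa.
Head loss h_f = ΔP/(ρg) = 463.2/(625·9.81) = 0.0755 m.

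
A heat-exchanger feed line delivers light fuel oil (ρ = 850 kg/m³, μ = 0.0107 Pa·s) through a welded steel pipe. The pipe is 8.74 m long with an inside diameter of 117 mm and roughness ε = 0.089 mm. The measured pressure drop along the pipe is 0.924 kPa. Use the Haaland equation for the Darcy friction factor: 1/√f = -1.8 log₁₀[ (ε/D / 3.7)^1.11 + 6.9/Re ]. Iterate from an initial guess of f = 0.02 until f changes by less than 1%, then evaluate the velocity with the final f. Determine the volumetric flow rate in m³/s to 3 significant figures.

Q ≈ 0.0101 m³/s

Rearranging Darcy-Weisbach: V = √(2·ΔP·D/(f·L·ρ)). With ε/D = 8.9e-05/0.117 = 0.000761, iterate starting from f = 0.02:
  f = 0.02 → V = √(2·924·0.117/(0.02·8.74·850)) = 1.206 m/s; Re = ρVD/μ = 1.121e+04; f → 0.03096
  f = 0.03096 → V = 0.9695 m/s; Re = 9011; f → 0.0327
  f = 0.0327 → V = 0.9435 m/s; Re = 8769; f → 0.03293
Converged (Δf/f < 1%). With the final f = 0.03293: V = √(2·924·0.117/(0.03293·8.74·850)) = 0.9402 m/s.
Q = V·A = 0.9402·(π/4·0.117²) = 0.01011 m³/s = 0.0101 m³/s.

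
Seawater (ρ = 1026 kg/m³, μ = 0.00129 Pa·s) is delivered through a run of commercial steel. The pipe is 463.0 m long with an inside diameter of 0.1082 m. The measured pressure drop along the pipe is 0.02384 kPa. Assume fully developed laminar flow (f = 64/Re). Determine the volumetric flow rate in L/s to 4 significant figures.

Q ≈ 0.1343 L/s

For laminar flow, f = 64/Re with Re = ρVD/μ, so Darcy-Weisbach reduces to ΔP = 32μLV/D². Solving for V: V = ΔP·D²/(32μL) = 23.84·(0.1082)²/(32·0.00129·463) = 0.0146 m/s.
Check: Re = ρVD/μ = 1026·0.0146·0.1082/0.00129 = 1257 < 2300, so the laminar assumption holds.
Q = V·A = 0.0146·(π/4·0.1082²) = 0.0001343 m³/s = 0.1343 L/s.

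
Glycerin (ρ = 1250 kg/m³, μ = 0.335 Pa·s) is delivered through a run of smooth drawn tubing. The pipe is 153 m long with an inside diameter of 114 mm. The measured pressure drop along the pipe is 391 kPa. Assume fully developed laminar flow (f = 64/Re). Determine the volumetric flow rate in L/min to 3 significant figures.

Q ≈ 1900 L/min

For laminar flow, f = 64/Re with Re = ρVD/μ, so Darcy-Weisbach reduces to ΔP = 32μLV/D². Solving for V: V = ΔP·D²/(32μL) = 3.91e+05·(0.114)²/(32·0.335·153) = 3.098 m/s.
Check: Re = ρVD/μ = 1250·3.098·0.114/0.335 = 1318 < 2300, so the laminar assumption holds.
Q = V·A = 3.098·(π/4·0.114²) = 0.03162 m³/s = 1900 L/min.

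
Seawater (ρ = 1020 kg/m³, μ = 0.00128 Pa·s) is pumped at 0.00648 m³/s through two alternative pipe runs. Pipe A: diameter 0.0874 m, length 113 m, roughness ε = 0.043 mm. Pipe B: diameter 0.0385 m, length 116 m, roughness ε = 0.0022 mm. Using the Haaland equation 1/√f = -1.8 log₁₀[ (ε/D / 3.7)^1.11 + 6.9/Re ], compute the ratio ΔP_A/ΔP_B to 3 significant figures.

Pipe A: V = Q/A = 0.00648/0.005999 = 1.08 m/s; Re = 7.523e+04; ε/D = 0.000492; Haaland → f = 0.02083; ΔP_A = f(L/D)(ρV²/2) = 1.602e+04 Pa.
Pipe B: V = Q/A = 0.00648/0.001164 = 5.566 m/s; Re = 1.708e+05; ε/D = 5.71e-05; Haaland → f = 0.01633; ΔP_B = f(L/D)(ρV²/2) = 7.776e+05 Pa.
ΔP_A/ΔP_B = 1.602e+04/7.776e+05 = 0.0206.

ΔP_A/ΔP_B ≈ 0.0206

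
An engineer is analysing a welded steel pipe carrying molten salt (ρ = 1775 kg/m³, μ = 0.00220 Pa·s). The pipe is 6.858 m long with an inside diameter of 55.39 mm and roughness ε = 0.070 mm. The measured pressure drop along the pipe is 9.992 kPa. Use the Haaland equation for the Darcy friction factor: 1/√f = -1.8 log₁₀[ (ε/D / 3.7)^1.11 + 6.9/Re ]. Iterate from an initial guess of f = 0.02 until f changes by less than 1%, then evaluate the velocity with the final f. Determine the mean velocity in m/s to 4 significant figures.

Rearranging Darcy-Weisbach: V = √(2·ΔP·D/(f·L·ρ)). With ε/D = 7e-05/0.05539 = 0.00126, iterate starting from f = 0.02:
  f = 0.02 → V = √(2·9992·0.05539/(0.02·6.858·1775)) = 2.132 m/s; Re = ρVD/μ = 9.529e+04; f → 0.02293
  f = 0.02293 → V = 1.991 m/s; Re = 8.9e+04; f → 0.02306
Converged (Δf/f < 1%). With the final f = 0.02306: V = √(2·9992·0.05539/(0.02306·6.858·1775)) = 1.986 m/s.

V ≈ 1.986 m/s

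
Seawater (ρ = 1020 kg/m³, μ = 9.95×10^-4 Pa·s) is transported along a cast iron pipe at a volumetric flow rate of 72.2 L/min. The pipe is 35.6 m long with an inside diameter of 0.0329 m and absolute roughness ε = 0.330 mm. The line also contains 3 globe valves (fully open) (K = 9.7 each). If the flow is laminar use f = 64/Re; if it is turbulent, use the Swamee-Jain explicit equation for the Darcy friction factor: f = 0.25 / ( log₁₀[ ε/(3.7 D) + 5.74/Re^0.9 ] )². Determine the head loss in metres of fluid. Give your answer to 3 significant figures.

h_f ≈ 7.34 m

Q = 72.2 L/min = 72.2/60000 = 0.001203 m³/s.
Cross-sectional area A = πD²/4 = π(0.0329)²/4 = 0.0008501 m²; mean velocity V = Q/A = 0.001203/0.0008501 = 1.415 m/s.
Reynolds number Re = ρVD/μ = 1020 · 1.415 · 0.0329 / 0.000995 = 4.774e+04.
Re > 4000 → turbulent. Relative roughness ε/D = 0.00033/0.0329 = 0.01. Swamee-Jain: f = 0.25/(log₁₀[0.01/3.7 + 5.74/4.774e+04^0.9])² = 0.25/(log₁₀[0.00271 + 0.000353])² = 0.25/(-2.514)² = 0.03956.
Total minor-loss coefficient ΣK = 3·9.7 = 29.1.
ΔP = [f·L/D + ΣK]·(ρV²/2) = [0.03956·35.6/0.0329 + 29.1]·(1020·1.415²/2) = [42.81 + 29.1]·1022 = 7.348e+04 Pa.
Head loss h_f = ΔP/(ρg) = 7.348e+04/(1020·9.81) = 7.34 m.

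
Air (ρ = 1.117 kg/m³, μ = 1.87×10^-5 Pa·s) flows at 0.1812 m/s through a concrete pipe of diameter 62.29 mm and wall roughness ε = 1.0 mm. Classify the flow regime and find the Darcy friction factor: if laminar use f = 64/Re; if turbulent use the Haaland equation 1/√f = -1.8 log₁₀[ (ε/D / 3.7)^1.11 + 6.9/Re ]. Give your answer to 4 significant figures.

f ≈ 0.09493

Re = ρVD/μ = 1.117·0.1812·0.06229/1.87e-05 = 674.2.
Re < 2300 → laminar, so f = 64/Re = 0.09493 (roughness is irrelevant in laminar flow).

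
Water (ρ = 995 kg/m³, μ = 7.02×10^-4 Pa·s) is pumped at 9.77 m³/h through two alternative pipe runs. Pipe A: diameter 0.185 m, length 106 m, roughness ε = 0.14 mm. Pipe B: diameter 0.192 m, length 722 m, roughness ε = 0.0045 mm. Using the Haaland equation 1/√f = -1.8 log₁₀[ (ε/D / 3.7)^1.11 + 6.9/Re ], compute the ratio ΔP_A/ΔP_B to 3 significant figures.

Pipe A: V = Q/A = 0.002714/0.02688 = 0.101 m/s; Re = 2.647e+04; ε/D = 0.000757; Haaland → f = 0.02567; ΔP_A = f(L/D)(ρV²/2) = 74.6 Pa.
Pipe B: V = Q/A = 0.002714/0.02895 = 0.09373 m/s; Re = 2.551e+04; ε/D = 2.34e-05; Haaland → f = 0.02428; ΔP_B = f(L/D)(ρV²/2) = 399.1 Pa.
ΔP_A/ΔP_B = 74.6/399.1 = 0.187.

ΔP_A/ΔP_B ≈ 0.187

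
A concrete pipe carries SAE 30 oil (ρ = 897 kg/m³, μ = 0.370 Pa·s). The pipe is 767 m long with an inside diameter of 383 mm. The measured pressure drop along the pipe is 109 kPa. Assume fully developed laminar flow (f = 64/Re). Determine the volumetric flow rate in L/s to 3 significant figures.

Q ≈ 203 L/s

For laminar flow, f = 64/Re with Re = ρVD/μ, so Darcy-Weisbach reduces to ΔP = 32μLV/D². Solving for V: V = ΔP·D²/(32μL) = 1.09e+05·(0.383)²/(32·0.37·767) = 1.761 m/s.
Check: Re = ρVD/μ = 897·1.761·0.383/0.37 = 1635 < 2300, so the laminar assumption holds.
Q = V·A = 1.761·(π/4·0.383²) = 0.2028 m³/s = 203 L/s.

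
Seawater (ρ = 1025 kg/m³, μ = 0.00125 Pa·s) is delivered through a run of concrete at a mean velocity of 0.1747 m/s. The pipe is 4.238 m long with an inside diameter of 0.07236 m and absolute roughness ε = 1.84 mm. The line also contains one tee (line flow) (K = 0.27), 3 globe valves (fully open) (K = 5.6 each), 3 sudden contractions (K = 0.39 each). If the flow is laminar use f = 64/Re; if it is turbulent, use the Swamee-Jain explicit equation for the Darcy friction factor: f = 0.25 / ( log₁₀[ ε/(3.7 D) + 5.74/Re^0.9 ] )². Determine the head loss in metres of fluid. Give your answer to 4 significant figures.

h_f ≈ 0.03362 m

Reynolds number Re = ρVD/μ = 1025 · 0.1747 · 0.07236 / 0.00125 = 1.037e+04.
Re > 4000 → turbulent. Relative roughness ε/D = 0.00184/0.07236 = 0.0254. Swamee-Jain: f = 0.25/(log₁₀[0.0254/3.7 + 5.74/1.037e+04^0.9])² = 0.25/(log₁₀[0.00687 + 0.0014])² = 0.25/(-2.083)² = 0.05764.
Total minor-loss coefficient ΣK = 1·0.27 + 3·5.6 + 3·0.39 = 18.2.
ΔP = [f·L/D + ΣK]·(ρV²/2) = [0.05764·4.238/0.07236 + 18.2]·(1025·0.1747²/2) = [3.376 + 18.2]·15.64 = 338.1 Pa.
Head loss h_f = ΔP/(ρg) = 338.1/(1025·9.81) = 0.03362 m.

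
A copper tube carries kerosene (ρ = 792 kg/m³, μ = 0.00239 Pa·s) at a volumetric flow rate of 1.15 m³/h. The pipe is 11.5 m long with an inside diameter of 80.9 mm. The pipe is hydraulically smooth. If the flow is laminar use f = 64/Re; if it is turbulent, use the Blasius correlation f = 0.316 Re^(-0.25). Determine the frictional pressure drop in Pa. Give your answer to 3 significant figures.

ΔP ≈ 8.35 Pa

Q = 1.15 m³/h = 1.15/3600 = 0.0003194 m³/s.
Cross-sectional area A = πD²/4 = π(0.0809)²/4 = 0.00514 m²; mean velocity V = Q/A = 0.0003194/0.00514 = 0.06215 m/s.
Reynolds number Re = ρVD/μ = 792 · 0.06215 · 0.0809 / 0.00239 = 1666.
Re < 2300 → laminar flow, so f = 64/Re = 64/1666 = 0.03841 (the turbulent correlation is not needed).
Darcy-Weisbach: ΔP = f(L/D)(ρV²/2) = 0.03841·(11.5/0.0809)·(792·0.06215²/2) = 0.03841·142.2·1.529 = 8.351 Pa.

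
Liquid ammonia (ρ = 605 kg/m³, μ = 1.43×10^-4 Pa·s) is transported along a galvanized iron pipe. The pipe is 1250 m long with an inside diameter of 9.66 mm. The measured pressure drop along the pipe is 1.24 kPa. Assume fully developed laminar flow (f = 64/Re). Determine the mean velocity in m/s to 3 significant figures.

V ≈ 0.0202 m/s

For laminar flow, f = 64/Re with Re = ρVD/μ, so Darcy-Weisbach reduces to ΔP = 32μLV/D². Solving for V: V = ΔP·D²/(32μL) = 1240·(0.00966)²/(32·0.000143·1250) = 0.02023 m/s.
Check: Re = ρVD/μ = 605·0.02023·0.00966/0.000143 = 826.8 < 2300, so the laminar assumption holds.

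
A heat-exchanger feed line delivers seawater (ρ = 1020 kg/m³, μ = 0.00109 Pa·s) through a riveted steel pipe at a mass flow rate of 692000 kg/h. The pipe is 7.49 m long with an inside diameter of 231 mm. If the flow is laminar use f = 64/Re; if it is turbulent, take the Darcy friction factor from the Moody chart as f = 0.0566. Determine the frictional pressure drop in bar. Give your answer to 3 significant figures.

ṁ = 692000 kg/h = 692000/3600 = 192.2 kg/s.
A = πD²/4 = π(0.231)²/4 = 0.04191 m²; mean velocity V = ṁ/(ρA) = 192.2/(1020 · 0.04191) = 4.497 m/s.
Reynolds number Re = ρVD/μ = 1020 · 4.497 · 0.231 / 0.00109 = 9.72e+05.
Re > 4000 → turbulent; use the Moody-chart value f = 0.0566.
Darcy-Weisbach: ΔP = f(L/D)(ρV²/2) = 0.0566·(7.49/0.231)·(1020·4.497²/2) = 0.0566·32.42·1.031e+04 = 1.892e+04 Pa.
ΔP = 1.892e+04 Pa = 0.189 bar.

ΔP ≈ 0.189 bar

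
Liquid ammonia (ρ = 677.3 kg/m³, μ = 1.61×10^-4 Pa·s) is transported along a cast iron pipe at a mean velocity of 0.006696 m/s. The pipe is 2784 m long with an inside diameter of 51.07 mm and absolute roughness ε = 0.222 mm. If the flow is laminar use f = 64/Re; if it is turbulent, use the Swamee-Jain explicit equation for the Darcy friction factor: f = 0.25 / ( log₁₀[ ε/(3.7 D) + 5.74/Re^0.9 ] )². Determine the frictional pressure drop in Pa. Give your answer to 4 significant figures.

Reynolds number Re = ρVD/μ = 677.3 · 0.006696 · 0.05107 / 0.000161 = 1439.
Re < 2300 → laminar flow, so f = 64/Re = 64/1439 = 0.04449 (the turbulent correlation is not needed).
Darcy-Weisbach: ΔP = f(L/D)(ρV²/2) = 0.04449·(2784/0.05107)·(677.3·0.006696²/2) = 0.04449·5.451e+04·0.01518 = 36.82 Pa.

ΔP ≈ 36.82 Pa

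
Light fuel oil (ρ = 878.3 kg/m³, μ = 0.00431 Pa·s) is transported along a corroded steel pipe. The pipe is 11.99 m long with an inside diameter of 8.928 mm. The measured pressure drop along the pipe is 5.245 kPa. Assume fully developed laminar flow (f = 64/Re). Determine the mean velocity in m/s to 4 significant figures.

V ≈ 0.2528 m/s

For laminar flow, f = 64/Re with Re = ρVD/μ, so Darcy-Weisbach reduces to ΔP = 32μLV/D². Solving for V: V = ΔP·D²/(32μL) = 5245·(0.008928)²/(32·0.00431·11.99) = 0.2528 m/s.
Check: Re = ρVD/μ = 878.3·0.2528·0.008928/0.00431 = 460 < 2300, so the laminar assumption holds.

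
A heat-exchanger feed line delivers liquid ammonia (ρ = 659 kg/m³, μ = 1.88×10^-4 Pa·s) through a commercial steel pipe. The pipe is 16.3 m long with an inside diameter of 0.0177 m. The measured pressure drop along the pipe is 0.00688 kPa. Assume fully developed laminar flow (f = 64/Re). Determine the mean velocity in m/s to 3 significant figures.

For laminar flow, f = 64/Re with Re = ρVD/μ, so Darcy-Weisbach reduces to ΔP = 32μLV/D². Solving for V: V = ΔP·D²/(32μL) = 6.88·(0.0177)²/(32·0.000188·16.3) = 0.02198 m/s.
Check: Re = ρVD/μ = 659·0.02198·0.0177/0.000188 = 1364 < 2300, so the laminar assumption holds.

V ≈ 0.0220 m/s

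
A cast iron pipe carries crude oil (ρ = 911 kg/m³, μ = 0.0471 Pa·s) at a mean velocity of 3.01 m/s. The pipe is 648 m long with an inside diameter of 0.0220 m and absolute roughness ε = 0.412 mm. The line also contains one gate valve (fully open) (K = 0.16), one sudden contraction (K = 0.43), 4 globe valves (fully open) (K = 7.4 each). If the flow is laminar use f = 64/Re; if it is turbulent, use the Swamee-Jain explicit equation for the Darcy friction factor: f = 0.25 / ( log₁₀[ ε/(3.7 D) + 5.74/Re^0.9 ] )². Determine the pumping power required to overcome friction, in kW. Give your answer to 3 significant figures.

Reynolds number Re = ρVD/μ = 911 · 3.01 · 0.022 / 0.0471 = 1281.
Re < 2300 → laminar flow, so f = 64/Re = 64/1281 = 0.04997 (the turbulent correlation is not needed).
Total minor-loss coefficient ΣK = 1·0.16 + 1·0.43 + 4·7.4 = 30.2.
ΔP = [f·L/D + ΣK]·(ρV²/2) = [0.04997·648/0.022 + 30.2]·(911·3.01²/2) = [1472 + 30.2]·4127 = 6.198e+06 Pa.
Q = V·A = 3.01·0.0003801 = 0.001144 m³/s.
Pumping power P = QΔP = 0.001144·6.198e+06 = 7092 W = 7.09 kW.

P ≈ 7.09 kW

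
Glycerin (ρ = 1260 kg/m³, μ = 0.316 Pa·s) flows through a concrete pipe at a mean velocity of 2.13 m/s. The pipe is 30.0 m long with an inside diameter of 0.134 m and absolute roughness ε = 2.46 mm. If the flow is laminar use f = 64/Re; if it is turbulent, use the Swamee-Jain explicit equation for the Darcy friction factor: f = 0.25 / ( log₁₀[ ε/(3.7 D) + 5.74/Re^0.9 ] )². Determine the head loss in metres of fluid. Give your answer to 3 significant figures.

h_f ≈ 2.91 m

Reynolds number Re = ρVD/μ = 1260 · 2.13 · 0.134 / 0.316 = 1138.
Re < 2300 → laminar flow, so f = 64/Re = 64/1138 = 0.05624 (the turbulent correlation is not needed).
Darcy-Weisbach: ΔP = f(L/D)(ρV²/2) = 0.05624·(30/0.134)·(1260·2.13²/2) = 0.05624·223.9·2858 = 3.599e+04 Pa.
Head loss h_f = ΔP/(ρg) = 3.599e+04/(1260·9.81) = 2.91 m.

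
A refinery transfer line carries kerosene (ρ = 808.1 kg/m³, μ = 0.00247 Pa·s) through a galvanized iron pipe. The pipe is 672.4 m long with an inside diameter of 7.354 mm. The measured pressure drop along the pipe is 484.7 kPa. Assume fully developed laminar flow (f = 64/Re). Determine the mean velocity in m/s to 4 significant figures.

For laminar flow, f = 64/Re with Re = ρVD/μ, so Darcy-Weisbach reduces to ΔP = 32μLV/D². Solving for V: V = ΔP·D²/(32μL) = 4.847e+05·(0.007354)²/(32·0.00247·672.4) = 0.4932 m/s.
Check: Re = ρVD/μ = 808.1·0.4932·0.007354/0.00247 = 1187 < 2300, so the laminar assumption holds.

V ≈ 0.4932 m/s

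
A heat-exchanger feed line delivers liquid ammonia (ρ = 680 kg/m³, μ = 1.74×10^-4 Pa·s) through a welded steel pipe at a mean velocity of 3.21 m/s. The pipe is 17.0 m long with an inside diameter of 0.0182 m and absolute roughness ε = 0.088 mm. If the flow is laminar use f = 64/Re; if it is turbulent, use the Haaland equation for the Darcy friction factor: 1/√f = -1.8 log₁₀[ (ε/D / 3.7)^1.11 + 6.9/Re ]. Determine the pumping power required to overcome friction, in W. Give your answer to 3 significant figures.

P ≈ 83.4 W

Reynolds number Re = ρVD/μ = 680 · 3.21 · 0.0182 / 0.000174 = 2.283e+05.
Re > 4000 → turbulent. Relative roughness ε/D = 8.8e-05/0.0182 = 0.00484. Haaland: 1/√f = -1.8 log₁₀[(0.00484/3.7)^1.11 + 6.9/2.283e+05] = -1.8 log₁₀[0.000629 + 3.02e-05] = 5.725, so f = 0.03051.
Darcy-Weisbach: ΔP = f(L/D)(ρV²/2) = 0.03051·(17/0.0182)·(680·3.21²/2) = 0.03051·934.1·3503 = 9.984e+04 Pa.
Q = V·A = 3.21·0.0002602 = 0.0008351 m³/s.
Pumping power P = QΔP = 0.0008351·9.984e+04 = 83.37 W = 83.4 W.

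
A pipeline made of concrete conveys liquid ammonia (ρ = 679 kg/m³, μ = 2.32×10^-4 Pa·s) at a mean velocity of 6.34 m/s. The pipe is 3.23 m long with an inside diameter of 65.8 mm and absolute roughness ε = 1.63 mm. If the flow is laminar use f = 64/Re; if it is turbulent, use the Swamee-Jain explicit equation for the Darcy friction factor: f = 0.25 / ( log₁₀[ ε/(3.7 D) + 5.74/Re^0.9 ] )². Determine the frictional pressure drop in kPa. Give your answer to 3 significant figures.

ΔP ≈ 35.5 kPa

Reynolds number Re = ρVD/μ = 679 · 6.34 · 0.0658 / 0.000232 = 1.221e+06.
Re > 4000 → turbulent. Relative roughness ε/D = 0.00163/0.0658 = 0.0248. Swamee-Jain: f = 0.25/(log₁₀[0.0248/3.7 + 5.74/1.221e+06^0.9])² = 0.25/(log₁₀[0.0067 + 1.91e-05])² = 0.25/(-2.173)² = 0.05294.
Darcy-Weisbach: ΔP = f(L/D)(ρV²/2) = 0.05294·(3.23/0.0658)·(679·6.34²/2) = 0.05294·49.09·1.365e+04 = 3.547e+04 Pa.
ΔP = 3.547e+04 Pa = 35.5 kPa.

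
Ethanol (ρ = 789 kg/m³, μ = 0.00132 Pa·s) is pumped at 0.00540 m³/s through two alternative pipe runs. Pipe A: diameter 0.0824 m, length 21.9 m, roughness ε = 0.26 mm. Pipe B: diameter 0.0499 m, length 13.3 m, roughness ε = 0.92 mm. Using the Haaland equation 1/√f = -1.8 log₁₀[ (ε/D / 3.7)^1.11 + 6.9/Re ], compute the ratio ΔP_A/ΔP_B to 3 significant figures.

ΔP_A/ΔP_B ≈ 0.0808

Pipe A: V = Q/A = 0.0054/0.005333 = 1.013 m/s; Re = 4.987e+04; ε/D = 0.00316; Haaland → f = 0.02877; ΔP_A = f(L/D)(ρV²/2) = 3093 Pa.
Pipe B: V = Q/A = 0.0054/0.001956 = 2.761 m/s; Re = 8.236e+04; ε/D = 0.0184; Haaland → f = 0.04773; ΔP_B = f(L/D)(ρV²/2) = 3.826e+04 Pa.
ΔP_A/ΔP_B = 3093/3.826e+04 = 0.0808.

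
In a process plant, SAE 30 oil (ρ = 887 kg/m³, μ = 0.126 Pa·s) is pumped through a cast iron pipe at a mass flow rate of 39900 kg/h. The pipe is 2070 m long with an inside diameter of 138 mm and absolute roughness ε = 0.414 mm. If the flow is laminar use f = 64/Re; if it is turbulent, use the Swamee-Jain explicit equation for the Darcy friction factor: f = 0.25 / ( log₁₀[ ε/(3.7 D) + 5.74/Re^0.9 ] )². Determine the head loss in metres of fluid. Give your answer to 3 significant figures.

ṁ = 39900 kg/h = 39900/3600 = 11.08 kg/s.
A = πD²/4 = π(0.138)²/4 = 0.01496 m²; mean velocity V = ṁ/(ρA) = 11.08/(887 · 0.01496) = 0.8354 m/s.
Reynolds number Re = ρVD/μ = 887 · 0.8354 · 0.138 / 0.126 = 811.6.
Re < 2300 → laminar flow, so f = 64/Re = 64/811.6 = 0.07886 (the turbulent correlation is not needed).
Darcy-Weisbach: ΔP = f(L/D)(ρV²/2) = 0.07886·(2070/0.138)·(887·0.8354²/2) = 0.07886·1.5e+04·309.5 = 3.661e+05 Pa.
Head loss h_f = ΔP/(ρg) = 3.661e+05/(887·9.81) = 42.1 m.

h_f ≈ 42.1 m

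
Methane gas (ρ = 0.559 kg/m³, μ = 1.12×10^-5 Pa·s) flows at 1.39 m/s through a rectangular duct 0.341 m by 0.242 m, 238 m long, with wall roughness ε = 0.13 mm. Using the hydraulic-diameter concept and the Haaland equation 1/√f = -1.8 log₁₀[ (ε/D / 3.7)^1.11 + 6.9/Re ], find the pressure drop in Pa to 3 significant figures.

ΔP ≈ 12.1 Pa

Hydraulic diameter D_h = 4A/P = 4·(0.341·0.242)/(2·(0.341+0.242)) = 0.3301/1.166 = 0.2831 m.
Re = ρVD_h/μ = 0.559·1.39·0.2831/1.12e-05 = 1.964e+04.
ε/D_h = 0.00013/0.2831 = 0.000459; Haaland gives 1/√f = -1.8 log₁₀[4.61e-05+0.000351] = 6.121, so f = 0.02669.
ΔP = f(L/D_h)(ρV²/2) = 0.02669·238/0.2831·0.54 = 12.12 Pa.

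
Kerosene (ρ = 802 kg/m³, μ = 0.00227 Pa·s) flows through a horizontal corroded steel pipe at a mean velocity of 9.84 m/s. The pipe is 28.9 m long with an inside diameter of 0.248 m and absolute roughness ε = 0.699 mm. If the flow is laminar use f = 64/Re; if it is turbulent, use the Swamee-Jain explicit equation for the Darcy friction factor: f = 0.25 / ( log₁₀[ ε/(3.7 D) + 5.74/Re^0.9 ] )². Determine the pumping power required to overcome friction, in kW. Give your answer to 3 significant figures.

P ≈ 55.8 kW

Reynolds number Re = ρVD/μ = 802 · 9.84 · 0.248 / 0.00227 = 8.622e+05.
Re > 4000 → turbulent. Relative roughness ε/D = 0.000699/0.248 = 0.00282. Swamee-Jain: f = 0.25/(log₁₀[0.00282/3.7 + 5.74/8.622e+05^0.9])² = 0.25/(log₁₀[0.000762 + 2.61e-05])² = 0.25/(-3.104)² = 0.02596.
Darcy-Weisbach: ΔP = f(L/D)(ρV²/2) = 0.02596·(28.9/0.248)·(802·9.84²/2) = 0.02596·116.5·3.883e+04 = 1.174e+05 Pa.
Q = V·A = 9.84·0.04831 = 0.4753 m³/s.
Pumping power P = QΔP = 0.4753·1.174e+05 = 55820 W = 55.8 kW.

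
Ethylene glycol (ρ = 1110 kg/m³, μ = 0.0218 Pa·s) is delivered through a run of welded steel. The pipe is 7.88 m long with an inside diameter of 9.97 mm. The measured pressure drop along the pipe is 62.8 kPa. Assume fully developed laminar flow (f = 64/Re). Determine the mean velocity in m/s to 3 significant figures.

For laminar flow, f = 64/Re with Re = ρVD/μ, so Darcy-Weisbach reduces to ΔP = 32μLV/D². Solving for V: V = ΔP·D²/(32μL) = 6.28e+04·(0.00997)²/(32·0.0218·7.88) = 1.136 m/s.
Check: Re = ρVD/μ = 1110·1.136·0.00997/0.0218 = 576.5 < 2300, so the laminar assumption holds.

V ≈ 1.14 m/s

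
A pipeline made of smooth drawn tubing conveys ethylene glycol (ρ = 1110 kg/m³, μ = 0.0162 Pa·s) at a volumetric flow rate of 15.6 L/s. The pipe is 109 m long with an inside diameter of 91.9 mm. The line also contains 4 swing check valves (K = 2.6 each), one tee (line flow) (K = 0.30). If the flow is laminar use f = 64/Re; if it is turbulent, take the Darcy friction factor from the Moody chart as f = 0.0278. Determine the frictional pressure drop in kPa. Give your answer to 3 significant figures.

Q = 15.6 L/s = 15.6/1000 = 0.0156 m³/s.
Cross-sectional area A = πD²/4 = π(0.0919)²/4 = 0.006633 m²; mean velocity V = Q/A = 0.0156/0.006633 = 2.352 m/s.
Reynolds number Re = ρVD/μ = 1110 · 2.352 · 0.0919 / 0.0162 = 1.481e+04.
Re > 4000 → turbulent; use the Moody-chart value f = 0.0278.
Total minor-loss coefficient ΣK = 4·2.6 + 1·0.3 = 10.7.
ΔP = [f·L/D + ΣK]·(ρV²/2) = [0.0278·109/0.0919 + 10.7]·(1110·2.352²/2) = [32.97 + 10.7]·3070 = 1.341e+05 Pa.
ΔP = 1.341e+05 Pa = 134 kPa.

ΔP ≈ 134 kPa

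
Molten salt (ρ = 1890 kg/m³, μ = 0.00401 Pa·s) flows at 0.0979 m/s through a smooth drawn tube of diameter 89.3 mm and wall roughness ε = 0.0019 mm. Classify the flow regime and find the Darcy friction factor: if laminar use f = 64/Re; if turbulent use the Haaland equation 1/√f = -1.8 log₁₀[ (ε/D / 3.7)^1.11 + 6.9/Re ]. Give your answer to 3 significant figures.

f ≈ 0.0401

Re = ρVD/μ = 1890·0.0979·0.0893/0.00401 = 4121.
Re > 4000 → turbulent. ε/D = 1.9e-06/0.0893 = 2.13e-05; Haaland: 1/√f = -1.8 log₁₀[1.52e-06 + 0.00167] = 4.996, so f = 0.04006.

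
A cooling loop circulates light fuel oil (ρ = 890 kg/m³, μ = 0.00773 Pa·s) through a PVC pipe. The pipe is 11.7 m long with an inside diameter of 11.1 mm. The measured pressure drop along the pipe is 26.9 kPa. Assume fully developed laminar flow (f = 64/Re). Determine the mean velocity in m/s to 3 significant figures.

For laminar flow, f = 64/Re with Re = ρVD/μ, so Darcy-Weisbach reduces to ΔP = 32μLV/D². Solving for V: V = ΔP·D²/(32μL) = 2.69e+04·(0.0111)²/(32·0.00773·11.7) = 1.145 m/s.
Check: Re = ρVD/μ = 890·1.145·0.0111/0.00773 = 1464 < 2300, so the laminar assumption holds.

V ≈ 1.15 m/s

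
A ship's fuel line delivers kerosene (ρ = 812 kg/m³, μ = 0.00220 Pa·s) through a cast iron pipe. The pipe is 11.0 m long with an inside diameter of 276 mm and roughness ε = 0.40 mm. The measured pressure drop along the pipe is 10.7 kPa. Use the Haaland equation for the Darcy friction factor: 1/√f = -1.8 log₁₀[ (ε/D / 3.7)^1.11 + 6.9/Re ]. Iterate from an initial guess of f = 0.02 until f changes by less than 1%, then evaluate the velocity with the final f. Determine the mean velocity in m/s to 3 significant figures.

V ≈ 5.49 m/s

Rearranging Darcy-Weisbach: V = √(2·ΔP·D/(f·L·ρ)). With ε/D = 0.0004/0.276 = 0.00145, iterate starting from f = 0.02:
  f = 0.02 → V = √(2·1.07e+04·0.276/(0.02·11·812)) = 5.75 m/s; Re = ρVD/μ = 5.858e+05; f → 0.02193
  f = 0.02193 → V = 5.492 m/s; Re = 5.594e+05; f → 0.02194
Converged (Δf/f < 1%). With the final f = 0.02194: V = √(2·1.07e+04·0.276/(0.02194·11·812)) = 5.49 m/s.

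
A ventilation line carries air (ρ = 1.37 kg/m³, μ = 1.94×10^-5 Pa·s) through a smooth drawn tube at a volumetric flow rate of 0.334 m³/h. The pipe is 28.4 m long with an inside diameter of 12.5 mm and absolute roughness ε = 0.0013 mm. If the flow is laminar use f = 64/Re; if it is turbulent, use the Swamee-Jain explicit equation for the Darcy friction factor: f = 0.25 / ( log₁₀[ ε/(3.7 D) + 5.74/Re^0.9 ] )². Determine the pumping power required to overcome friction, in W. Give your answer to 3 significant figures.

P ≈ 0.00791 W

Q = 0.334 m³/h = 0.334/3600 = 9.278e-05 m³/s.
Cross-sectional area A = πD²/4 = π(0.0125)²/4 = 0.0001227 m²; mean velocity V = Q/A = 9.278e-05/0.0001227 = 0.756 m/s.
Reynolds number Re = ρVD/μ = 1.37 · 0.756 · 0.0125 / 1.94e-05 = 667.4.
Re < 2300 → laminar flow, so f = 64/Re = 64/667.4 = 0.0959 (the turbulent correlation is not needed).
Darcy-Weisbach: ΔP = f(L/D)(ρV²/2) = 0.0959·(28.4/0.0125)·(1.37·0.756²/2) = 0.0959·2272·0.3915 = 85.31 Pa.
Pumping power P = QΔP = 9.278e-05·85.31 = 0.007915 W = 0.00791 W.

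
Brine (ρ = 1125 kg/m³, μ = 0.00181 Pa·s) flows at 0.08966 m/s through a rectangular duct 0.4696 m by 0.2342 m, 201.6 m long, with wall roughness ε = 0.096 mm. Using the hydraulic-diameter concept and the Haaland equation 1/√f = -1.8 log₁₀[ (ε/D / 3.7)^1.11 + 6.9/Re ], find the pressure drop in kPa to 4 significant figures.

Hydraulic diameter D_h = 4A/P = 4·(0.4696·0.2342)/(2·(0.4696+0.2342)) = 0.4399/1.408 = 0.3125 m.
Re = ρVD_h/μ = 1125·0.08966·0.3125/0.00181 = 1.742e+04.
ε/D_h = 9.6e-05/0.3125 = 0.000307; Haaland gives 1/√f = -1.8 log₁₀[2.95e-05+0.000396] = 6.068, so f = 0.02716.
ΔP = f(L/D_h)(ρV²/2) = 0.02716·201.6/0.3125·4.522 = 79.23 Pa.
ΔP = 0.07923 kPa.

ΔP ≈ 0.07923 kPa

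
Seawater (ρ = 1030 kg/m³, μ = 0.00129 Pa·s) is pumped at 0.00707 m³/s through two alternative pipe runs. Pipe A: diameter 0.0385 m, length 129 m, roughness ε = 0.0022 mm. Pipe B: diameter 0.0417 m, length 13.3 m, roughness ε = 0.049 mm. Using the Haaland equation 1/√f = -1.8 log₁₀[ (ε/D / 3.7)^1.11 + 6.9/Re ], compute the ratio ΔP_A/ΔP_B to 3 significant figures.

Pipe A: V = Q/A = 0.00707/0.001164 = 6.073 m/s; Re = 1.867e+05; ε/D = 5.71e-05; Haaland → f = 0.01608; ΔP_A = f(L/D)(ρV²/2) = 1.023e+06 Pa.
Pipe B: V = Q/A = 0.00707/0.001366 = 5.177 m/s; Re = 1.724e+05; ε/D = 0.00118; Haaland → f = 0.02175; ΔP_B = f(L/D)(ρV²/2) = 9.574e+04 Pa.
ΔP_A/ΔP_B = 1.023e+06/9.574e+04 = 10.7.

ΔP_A/ΔP_B ≈ 10.7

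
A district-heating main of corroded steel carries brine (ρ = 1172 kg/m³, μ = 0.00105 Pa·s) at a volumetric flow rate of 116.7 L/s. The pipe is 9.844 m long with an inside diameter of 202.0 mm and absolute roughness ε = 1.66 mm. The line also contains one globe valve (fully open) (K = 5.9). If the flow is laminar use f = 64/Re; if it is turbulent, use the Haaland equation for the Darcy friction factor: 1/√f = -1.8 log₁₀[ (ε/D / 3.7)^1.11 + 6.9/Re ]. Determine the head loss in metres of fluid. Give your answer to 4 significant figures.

Q = 116.7 L/s = 116.7/1000 = 0.1167 m³/s.
Cross-sectional area A = πD²/4 = π(0.202)²/4 = 0.03205 m²; mean velocity V = Q/A = 0.1167/0.03205 = 3.641 m/s.
Reynolds number Re = ρVD/μ = 1172 · 3.641 · 0.202 / 0.00105 = 8.21e+05.
Re > 4000 → turbulent. Relative roughness ε/D = 0.00166/0.202 = 0.00822. Haaland: 1/√f = -1.8 log₁₀[(0.00822/3.7)^1.11 + 6.9/8.21e+05] = -1.8 log₁₀[0.00113 + 8.4e-06] = 5.296, so f = 0.03566.
Total minor-loss coefficient ΣK = 1·5.9 = 5.9.
ΔP = [f·L/D + ΣK]·(ρV²/2) = [0.03566·9.844/0.202 + 5.9]·(1172·3.641²/2) = [1.738 + 5.9]·7771 = 5.935e+04 Pa.
Head loss h_f = ΔP/(ρg) = 5.935e+04/(1172·9.81) = 5.162 m.

h_f ≈ 5.162 m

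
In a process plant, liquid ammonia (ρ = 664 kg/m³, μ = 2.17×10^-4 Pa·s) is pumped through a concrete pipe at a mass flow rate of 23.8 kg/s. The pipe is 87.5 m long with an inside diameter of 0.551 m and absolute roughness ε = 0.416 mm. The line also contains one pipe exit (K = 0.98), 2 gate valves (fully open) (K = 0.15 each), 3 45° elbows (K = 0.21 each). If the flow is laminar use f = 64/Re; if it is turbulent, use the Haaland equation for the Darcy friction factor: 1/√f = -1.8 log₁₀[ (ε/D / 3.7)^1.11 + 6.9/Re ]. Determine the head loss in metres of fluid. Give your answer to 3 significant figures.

A = πD²/4 = π(0.551)²/4 = 0.2384 m²; mean velocity V = ṁ/(ρA) = 23.8/(664 · 0.2384) = 0.1503 m/s.
Reynolds number Re = ρVD/μ = 664 · 0.1503 · 0.551 / 0.000217 = 2.534e+05.
Re > 4000 → turbulent. Relative roughness ε/D = 0.000416/0.551 = 0.000755. Haaland: 1/√f = -1.8 log₁₀[(0.000755/3.7)^1.11 + 6.9/2.534e+05] = -1.8 log₁₀[8.01e-05 + 2.72e-05] = 7.144, so f = 0.01959.
Total minor-loss coefficient ΣK = 1·0.98 + 2·0.15 + 3·0.21 = 1.91.
ΔP = [f·L/D + ΣK]·(ρV²/2) = [0.01959·87.5/0.551 + 1.91]·(664·0.1503²/2) = [3.111 + 1.91]·7.502 = 37.67 Pa.
Head loss h_f = ΔP/(ρg) = 37.67/(664·9.81) = 0.00578 m.

h_f ≈ 0.00578 m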